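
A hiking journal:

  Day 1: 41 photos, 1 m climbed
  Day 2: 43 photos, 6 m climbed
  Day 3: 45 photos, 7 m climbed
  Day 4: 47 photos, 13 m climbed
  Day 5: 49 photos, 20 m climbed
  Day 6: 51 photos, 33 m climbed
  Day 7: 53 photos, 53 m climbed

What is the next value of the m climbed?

M climbed — each term is the sum of the two before it: 1, 6, 7, 13, 20, 33, 53 → 86.

86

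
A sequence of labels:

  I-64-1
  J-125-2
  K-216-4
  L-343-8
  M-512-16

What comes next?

For the letter, letters move forward 1 place in the alphabet: I, J, K, L, M → N.
Second component: perfect cubes: 4³, 5³, 6³, …; 64, 125, 216, 343, 512 → 729.
Third component goes 1, 2, 4, 8, 16 → 32 (×2 each step).
Putting it together: N-729-32.

N-729-32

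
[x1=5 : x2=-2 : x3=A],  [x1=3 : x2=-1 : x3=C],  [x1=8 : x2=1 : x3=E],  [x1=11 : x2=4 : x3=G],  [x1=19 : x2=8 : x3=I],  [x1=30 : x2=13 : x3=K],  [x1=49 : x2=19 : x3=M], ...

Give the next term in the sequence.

X1: each term is the sum of the two before it, so 5, 3, 8, 11, 19, 30, 49 → 79.
X2 goes -2, -1, 1, 4, 8, 13, 19 → 26 (differences are 1, 2, 3, … (increasing by 1 each time)).
For the x3, letters move forward 2 places in the alphabet: A, C, E, G, I, K, M → O.
Combining the parts gives [x1=79 : x2=26 : x3=O].

[x1=79 : x2=26 : x3=O]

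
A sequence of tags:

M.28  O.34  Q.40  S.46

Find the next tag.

Letter: letters move forward 2 places in the alphabet; M, O, Q, S → U.
Second component: +6 each step; 28, 34, 40, 46 → 52.
Combining the parts gives U.52.

U.52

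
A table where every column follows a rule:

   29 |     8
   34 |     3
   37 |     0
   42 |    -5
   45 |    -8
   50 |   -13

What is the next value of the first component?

53

First component — alternating steps +5, +3, +5, +3, …: 29, 34, 37, 42, 45, 50 → 53.
Second component: 8, 3, 0, -5, -8, -13 → -16 (together with the first component always sums to 37).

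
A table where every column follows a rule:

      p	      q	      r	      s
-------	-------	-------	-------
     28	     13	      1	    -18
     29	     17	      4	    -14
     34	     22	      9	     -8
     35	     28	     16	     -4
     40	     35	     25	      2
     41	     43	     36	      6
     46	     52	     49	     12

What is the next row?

Column p: 28, 29, 34, 35, 40, 41, 46 → 47 (alternating steps +1, +5, +1, +5, …).
Column q goes 13, 17, 22, 28, 35, 43, 52 → 62 (differences are 4, 5, 6, … (increasing by 1 each time)).
Column r: perfect squares: 1², 2², 3², …; 1, 4, 9, 16, 25, 36, 49 → 64.
Column s — alternating steps +4, +6, +4, +6, …: -18, -14, -8, -4, 2, 6, 12 → 16.
So the next row is 47  62  64  16.

47  62  64  16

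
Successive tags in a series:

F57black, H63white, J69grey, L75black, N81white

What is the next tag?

Letter goes F, H, J, L, N → P (letters move forward 2 places in the alphabet).
Second component: +6 each step, so 57, 63, 69, 75, 81 → 87.
Shade goes black, white, grey, black, white → grey (repeats black → white → grey).
So the next tag is P87grey.

P87grey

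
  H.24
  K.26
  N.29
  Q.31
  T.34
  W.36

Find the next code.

Z.39

Letter goes H, K, N, Q, T, W → Z (letters move forward 3 places in the alphabet).
Second component goes 24, 26, 29, 31, 34, 36 → 39 (alternating steps +2, +3, +2, +3, …).
Combining the parts gives Z.39.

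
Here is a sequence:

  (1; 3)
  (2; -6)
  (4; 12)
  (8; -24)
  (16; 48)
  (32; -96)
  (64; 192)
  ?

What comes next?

(128; -384)

First slot: ×2 each step; 1, 2, 4, 8, 16, 32, 64 → 128.
Second slot — ×(-2) each step: 3, -6, 12, -24, 48, -96, 192 → -384.
So the next term is (128; -384).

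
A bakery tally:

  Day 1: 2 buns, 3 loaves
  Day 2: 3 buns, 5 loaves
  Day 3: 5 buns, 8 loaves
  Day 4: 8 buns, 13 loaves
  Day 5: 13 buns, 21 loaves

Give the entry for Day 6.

21 buns, 34 loaves

Buns — each term is the sum of the two before it: 2, 3, 5, 8, 13 → 21.
Loaves: each term is the sum of the two before it, so 3, 5, 8, 13, 21 → 34.
Combining the parts gives 21 buns, 34 loaves.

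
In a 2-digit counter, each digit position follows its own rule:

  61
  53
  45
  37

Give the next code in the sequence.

29

First digit: 6, 5, 4, 3 → 2 (−1 each step, mod 10).
Second digit: +2 each step, mod 10; 1, 3, 5, 7 → 9.
Combining the parts gives 29.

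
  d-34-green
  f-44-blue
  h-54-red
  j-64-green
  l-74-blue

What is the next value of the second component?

Letter: d, f, h, j, l → n (letters move forward 2 places in the alphabet).
Second component: +10 each step; 34, 44, 54, 64, 74 → 84.
Colour goes green, blue, red, green, blue → red (repeats green → blue → red).

84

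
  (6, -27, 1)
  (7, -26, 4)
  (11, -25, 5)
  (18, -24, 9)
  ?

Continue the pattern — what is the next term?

(28, -23, 14)

First component — differences are 1, 4, 7, … (increasing by 3 each time): 6, 7, 11, 18 → 28.
Second component — +1 each step: -27, -26, -25, -24 → -23.
Third component: 1, 4, 5, 9 → 14 (each term is the sum of the two before it).
Combining the parts gives (28, -23, 14).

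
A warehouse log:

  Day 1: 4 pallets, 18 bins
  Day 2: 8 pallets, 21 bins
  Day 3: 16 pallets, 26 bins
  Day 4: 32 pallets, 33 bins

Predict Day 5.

Pallets goes 4, 8, 16, 32 → 64 (×2 each step).
For the bins, differences are 3, 5, 7, … (increasing by 2 each time): 18, 21, 26, 33 → 42.
So the next row is 64 pallets, 42 bins.

64 pallets, 42 bins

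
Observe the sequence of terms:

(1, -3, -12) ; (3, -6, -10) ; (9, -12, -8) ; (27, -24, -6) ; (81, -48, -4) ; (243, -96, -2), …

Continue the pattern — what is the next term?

First value goes 1, 3, 9, 27, 81, 243 → 729 (×3 each step).
Second value goes -3, -6, -12, -24, -48, -96 → -192 (×2 each step).
Third value — +2 each step: -12, -10, -8, -6, -4, -2 → 0.
So the next term is (729, -192, 0).

(729, -192, 0)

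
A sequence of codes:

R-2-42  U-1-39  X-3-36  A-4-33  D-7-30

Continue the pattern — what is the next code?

G-11-27

Letter: R, U, X, A, D → G (letters move forward 3 places in the alphabet, wrapping Z→A).
Second component: each term is the sum of the two before it, so 2, 1, 3, 4, 7 → 11.
Third component: 42, 39, 36, 33, 30 → 27 (−3 each step).
So the next code is G-11-27.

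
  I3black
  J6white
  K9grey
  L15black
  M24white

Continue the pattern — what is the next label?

Letter: letters move forward 1 place in the alphabet, so I, J, K, L, M → N.
Second component: 3, 6, 9, 15, 24 → 39 (each term is the sum of the two before it).
For the shade, repeats black → white → grey: black, white, grey, black, white → grey.
Putting it together: N39grey.

N39grey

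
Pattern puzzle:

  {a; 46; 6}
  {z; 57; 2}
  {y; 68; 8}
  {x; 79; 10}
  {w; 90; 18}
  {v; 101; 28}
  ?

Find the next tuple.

Letter: letters move back 1 place in the alphabet, wrapping A→Z, so a, z, y, x, w, v → u.
Second value: +11 each step; 46, 57, 68, 79, 90, 101 → 112.
Third value — each term is the sum of the two before it: 6, 2, 8, 10, 18, 28 → 46.
Putting it together: {u; 112; 46}.

{u; 112; 46}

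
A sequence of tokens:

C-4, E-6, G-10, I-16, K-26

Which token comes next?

M-42

For the letter, letters move forward 2 places in the alphabet: C, E, G, I, K → M.
Second component: each term is the sum of the two before it, so 4, 6, 10, 16, 26 → 42.
Combining the parts gives M-42.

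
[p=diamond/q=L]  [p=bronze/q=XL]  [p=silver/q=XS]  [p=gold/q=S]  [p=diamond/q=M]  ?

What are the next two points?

P — repeats diamond → bronze → silver → gold: diamond, bronze, silver, gold, diamond → bronze → silver.
Q goes L, XL, XS, S, M → L → XL (runs through clothing sizes XS→XL).
So the next two points are [p=bronze/q=L] and [p=silver/q=XL].

[p=bronze/q=L], [p=silver/q=XL]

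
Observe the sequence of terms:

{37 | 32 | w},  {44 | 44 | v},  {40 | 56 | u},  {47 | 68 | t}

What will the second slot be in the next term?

Second slot — +12 each step: 32, 44, 56, 68 → 80.

80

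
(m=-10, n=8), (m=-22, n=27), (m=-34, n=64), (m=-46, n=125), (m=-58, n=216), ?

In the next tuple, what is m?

-70

M: −12 each step; -10, -22, -34, -46, -58 → -70.
N — perfect cubes: 2³, 3³, 4³, …: 8, 27, 64, 125, 216 → 343.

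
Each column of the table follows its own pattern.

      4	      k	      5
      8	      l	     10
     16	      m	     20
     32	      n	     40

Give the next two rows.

64  o  80; 128  p  160

For the first component, ×2 each step: 4, 8, 16, 32 → 64 → 128.
Letter — letters move forward 1 place in the alphabet: k, l, m, n → o → p.
Third component — ×2 each step: 5, 10, 20, 40 → 80 → 160.
So the next two rows are 64  o  80 and 128  p  160.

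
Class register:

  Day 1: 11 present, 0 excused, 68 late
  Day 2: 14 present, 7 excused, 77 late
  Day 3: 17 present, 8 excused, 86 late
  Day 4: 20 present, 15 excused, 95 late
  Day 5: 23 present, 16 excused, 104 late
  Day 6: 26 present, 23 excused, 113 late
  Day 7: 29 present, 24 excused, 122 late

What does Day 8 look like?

32 present, 31 excused, 131 late

Present: +3 each step; 11, 14, 17, 20, 23, 26, 29 → 32.
Excused — alternating steps +7, +1, +7, +1, …: 0, 7, 8, 15, 16, 23, 24 → 31.
Late: 68, 77, 86, 95, 104, 113, 122 → 131 (+9 each step).
So the next line is 32 present, 31 excused, 131 late.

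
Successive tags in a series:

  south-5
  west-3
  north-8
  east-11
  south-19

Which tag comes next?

Direction — repeats south → west → north → east: south, west, north, east, south → west.
Second component: each term is the sum of the two before it, so 5, 3, 8, 11, 19 → 30.
Combining the parts gives west-30.

west-30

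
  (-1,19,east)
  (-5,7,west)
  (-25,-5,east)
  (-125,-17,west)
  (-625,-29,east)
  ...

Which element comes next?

First component: -1, -5, -25, -125, -625 → -3125 (×5 each step).
Second component goes 19, 7, -5, -17, -29 → -41 (−12 each step).
Direction — alternates east ↔ west: east, west, east, west, east → west.
Combining the parts gives (-3125,-41,west).

(-3125,-41,west)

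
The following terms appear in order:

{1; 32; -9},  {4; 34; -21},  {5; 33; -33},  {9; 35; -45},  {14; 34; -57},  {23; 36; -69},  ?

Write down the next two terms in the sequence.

{37; 35; -81}, {60; 37; -93}

First value: each term is the sum of the two before it, so 1, 4, 5, 9, 14, 23 → 37 → 60.
Second value: alternating steps +2, −1, +2, −1, …; 32, 34, 33, 35, 34, 36 → 35 → 37.
Third value: −12 each step; -9, -21, -33, -45, -57, -69 → -81 → -93.
So the next two terms are {37; 35; -81} and {60; 37; -93}.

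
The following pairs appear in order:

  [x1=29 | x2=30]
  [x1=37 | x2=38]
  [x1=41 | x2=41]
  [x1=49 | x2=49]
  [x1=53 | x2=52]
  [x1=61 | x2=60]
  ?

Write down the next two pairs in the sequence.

[x1=65 | x2=63], [x1=73 | x2=71]

For the x1, alternating steps +8, +4, +8, +4, …: 29, 37, 41, 49, 53, 61 → 65 → 73.
X2: alternating steps +8, +3, +8, +3, …, so 30, 38, 41, 49, 52, 60 → 63 → 71.
So the next two pairs are [x1=65 | x2=63] and [x1=73 | x2=71].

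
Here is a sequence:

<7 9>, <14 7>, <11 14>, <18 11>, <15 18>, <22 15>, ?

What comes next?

<19 22>

First entry: alternating steps +7, −3, +7, −3, …, so 7, 14, 11, 18, 15, 22 → 19.
For the second entry, always the previous value of the first entry: 9, 7, 14, 11, 18, 15 → 22.
So the next tuple is <19 22>.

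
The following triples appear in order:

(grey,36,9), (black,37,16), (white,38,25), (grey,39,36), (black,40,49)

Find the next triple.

(white,41,64)

For the shade, repeats grey → black → white: grey, black, white, grey, black → white.
Second entry goes 36, 37, 38, 39, 40 → 41 (+1 each step).
Third entry goes 9, 16, 25, 36, 49 → 64 (perfect squares: 3², 4², 5², …).
Combining the parts gives (white,41,64).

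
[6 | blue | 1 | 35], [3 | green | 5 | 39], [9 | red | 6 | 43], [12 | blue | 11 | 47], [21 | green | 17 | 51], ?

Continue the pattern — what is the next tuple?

First coordinate: each term is the sum of the two before it, so 6, 3, 9, 12, 21 → 33.
Colour — repeats blue → green → red: blue, green, red, blue, green → red.
For the third coordinate, each term is the sum of the two before it: 1, 5, 6, 11, 17 → 28.
Fourth coordinate: +4 each step, so 35, 39, 43, 47, 51 → 55.
So the next tuple is [33 | red | 28 | 55].

[33 | red | 28 | 55]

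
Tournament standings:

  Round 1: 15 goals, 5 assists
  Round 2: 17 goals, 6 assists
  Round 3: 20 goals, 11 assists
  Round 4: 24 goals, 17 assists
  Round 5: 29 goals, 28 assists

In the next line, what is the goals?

35

Goals: differences are 2, 3, 4, … (increasing by 1 each time); 15, 17, 20, 24, 29 → 35.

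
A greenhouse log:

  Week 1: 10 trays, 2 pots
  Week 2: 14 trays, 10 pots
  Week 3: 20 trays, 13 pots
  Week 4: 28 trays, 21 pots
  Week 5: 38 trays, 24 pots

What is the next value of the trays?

50

Trays: 10, 14, 20, 28, 38 → 50 (differences are 4, 6, 8, … (increasing by 2 each time)).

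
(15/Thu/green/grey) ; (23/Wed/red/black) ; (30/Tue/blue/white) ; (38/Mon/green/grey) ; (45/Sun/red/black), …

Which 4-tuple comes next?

First slot goes 15, 23, 30, 38, 45 → 53 (alternating steps +8, +7, +8, +7, …).
Day: runs backward through the weekdays Mon→Sun; Thu, Wed, Tue, Mon, Sun → Sat.
Colour goes green, red, blue, green, red → blue (repeats green → red → blue).
For the shade, repeats grey → black → white: grey, black, white, grey, black → white.
So the next 4-tuple is (53/Sat/blue/white).

(53/Sat/blue/white)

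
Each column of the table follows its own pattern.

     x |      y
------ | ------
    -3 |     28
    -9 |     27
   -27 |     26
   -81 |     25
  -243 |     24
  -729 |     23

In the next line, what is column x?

-2187

Column x goes -3, -9, -27, -81, -243, -729 → -2187 (×3 each step).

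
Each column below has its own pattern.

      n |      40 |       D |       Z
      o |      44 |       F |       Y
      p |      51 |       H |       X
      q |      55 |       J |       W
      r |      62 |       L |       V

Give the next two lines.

s  66  N  U; t  73  P  T

For the first letter, letters move forward 1 place in the alphabet: n, o, p, q, r → s → t.
Second component: alternating steps +4, +7, +4, +7, …; 40, 44, 51, 55, 62 → 66 → 73.
Second letter: D, F, H, J, L → N → P (letters move forward 2 places in the alphabet).
Third letter: Z, Y, X, W, V → U → T (letters move back 1 place in the alphabet).
Putting the parts together: s  66  N  U and then t  73  P  T.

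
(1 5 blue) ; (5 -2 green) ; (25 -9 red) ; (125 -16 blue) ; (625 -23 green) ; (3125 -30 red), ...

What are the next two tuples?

(15625 -37 blue), (78125 -44 green)

First coordinate: ×5 each step, so 1, 5, 25, 125, 625, 3125 → 15625 → 78125.
Second coordinate: 5, -2, -9, -16, -23, -30 → -37 → -44 (−7 each step).
For the colour, repeats blue → green → red: blue, green, red, blue, green, red → blue → green.
So the next two tuples are (15625 -37 blue) and (78125 -44 green).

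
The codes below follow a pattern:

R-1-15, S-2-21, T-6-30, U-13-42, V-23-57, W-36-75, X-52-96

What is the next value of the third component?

120

Third component goes 15, 21, 30, 42, 57, 75, 96 → 120 (differences are 6, 9, 12, … (increasing by 3 each time)).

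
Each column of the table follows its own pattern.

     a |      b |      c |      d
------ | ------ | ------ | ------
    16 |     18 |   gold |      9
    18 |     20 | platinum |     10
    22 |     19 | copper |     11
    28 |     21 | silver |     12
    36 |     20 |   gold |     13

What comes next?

Column a: 16, 18, 22, 28, 36 → 46 (differences are 2, 4, 6, … (increasing by 2 each time)).
Column b: alternating steps +2, −1, +2, −1, …, so 18, 20, 19, 21, 20 → 22.
For the column c, repeats gold → platinum → copper → silver: gold, platinum, copper, silver, gold → platinum.
For the column d, +1 each step: 9, 10, 11, 12, 13 → 14.
Combining the parts gives 46  22  platinum  14.

46  22  platinum  14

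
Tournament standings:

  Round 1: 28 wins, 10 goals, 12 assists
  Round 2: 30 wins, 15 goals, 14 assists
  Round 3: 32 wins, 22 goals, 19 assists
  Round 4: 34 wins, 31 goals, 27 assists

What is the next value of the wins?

36

Wins — +2 each step: 28, 30, 32, 34 → 36.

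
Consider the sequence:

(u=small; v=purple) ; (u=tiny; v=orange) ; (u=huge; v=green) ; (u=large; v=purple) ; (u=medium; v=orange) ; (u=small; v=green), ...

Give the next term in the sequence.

(u=tiny; v=purple)

For the u, repeats small → tiny → huge → large → medium: small, tiny, huge, large, medium, small → tiny.
For the v, repeats purple → orange → green: purple, orange, green, purple, orange, green → purple.
Putting it together: (u=tiny; v=purple).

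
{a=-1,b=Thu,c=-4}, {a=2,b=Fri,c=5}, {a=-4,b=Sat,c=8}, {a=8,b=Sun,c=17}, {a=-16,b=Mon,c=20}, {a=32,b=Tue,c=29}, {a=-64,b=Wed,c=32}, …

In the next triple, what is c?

C: alternating steps +9, +3, +9, +3, …, so -4, 5, 8, 17, 20, 29, 32 → 41.

41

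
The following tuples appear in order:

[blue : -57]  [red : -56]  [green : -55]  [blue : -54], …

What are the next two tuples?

[red : -53], [green : -52]

Colour: repeats blue → red → green, so blue, red, green, blue → red → green.
For the second entry, +1 each step: -57, -56, -55, -54 → -53 → -52.
Putting the parts together: [red : -53] and then [green : -52].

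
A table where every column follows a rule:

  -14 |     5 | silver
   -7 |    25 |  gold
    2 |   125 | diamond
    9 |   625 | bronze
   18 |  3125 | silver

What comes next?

25  15625  gold

First component — alternating steps +7, +9, +7, +9, …: -14, -7, 2, 9, 18 → 25.
Second component: ×5 each step, so 5, 25, 125, 625, 3125 → 15625.
Rank — repeats silver → gold → diamond → bronze: silver, gold, diamond, bronze, silver → gold.
Putting it together: 25  15625  gold.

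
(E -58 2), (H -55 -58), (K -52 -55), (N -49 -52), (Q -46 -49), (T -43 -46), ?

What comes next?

(W -40 -43)

Letter — letters move forward 3 places in the alphabet: E, H, K, N, Q, T → W.
For the second slot, +3 each step: -58, -55, -52, -49, -46, -43 → -40.
Third slot goes 2, -58, -55, -52, -49, -46 → -43 (always the previous value of the second slot).
Combining the parts gives (W -40 -43).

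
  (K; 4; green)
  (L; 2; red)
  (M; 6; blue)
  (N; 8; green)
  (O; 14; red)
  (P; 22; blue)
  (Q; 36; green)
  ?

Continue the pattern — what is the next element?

(R; 58; red)

Letter — letters move forward 1 place in the alphabet: K, L, M, N, O, P, Q → R.
For the second coordinate, each term is the sum of the two before it: 4, 2, 6, 8, 14, 22, 36 → 58.
Colour: green, red, blue, green, red, blue, green → red (repeats green → red → blue).
Putting it together: (R; 58; red).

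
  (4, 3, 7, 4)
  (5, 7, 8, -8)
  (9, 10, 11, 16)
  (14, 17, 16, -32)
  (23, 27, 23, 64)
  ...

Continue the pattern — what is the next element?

First value — each term is the sum of the two before it: 4, 5, 9, 14, 23 → 37.
For the second value, each term is the sum of the two before it: 3, 7, 10, 17, 27 → 44.
Third value: differences are 1, 3, 5, … (increasing by 2 each time); 7, 8, 11, 16, 23 → 32.
Fourth value goes 4, -8, 16, -32, 64 → -128 (×(-2) each step).
Combining the parts gives (37, 44, 32, -128).

(37, 44, 32, -128)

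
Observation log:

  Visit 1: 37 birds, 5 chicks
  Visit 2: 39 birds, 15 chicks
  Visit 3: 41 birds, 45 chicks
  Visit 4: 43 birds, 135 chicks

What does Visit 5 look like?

Birds: +2 each step; 37, 39, 41, 43 → 45.
Chicks: ×3 each step, so 5, 15, 45, 135 → 405.
Putting it together: 45 birds, 405 chicks.

45 birds, 405 chicks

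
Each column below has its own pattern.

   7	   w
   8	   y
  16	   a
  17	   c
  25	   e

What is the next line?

26  g

First component: 7, 8, 16, 17, 25 → 26 (alternating steps +1, +8, +1, +8, …).
For the letter, letters move forward 2 places in the alphabet, wrapping Z→A: w, y, a, c, e → g.
Combining the parts gives 26  g.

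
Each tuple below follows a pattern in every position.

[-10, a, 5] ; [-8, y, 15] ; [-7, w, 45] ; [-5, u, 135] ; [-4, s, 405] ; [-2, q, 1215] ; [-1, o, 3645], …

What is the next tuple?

[1, m, 10935]

First slot: -10, -8, -7, -5, -4, -2, -1 → 1 (alternating steps +2, +1, +2, +1, …).
Letter: letters move back 2 places in the alphabet, wrapping A→Z, so a, y, w, u, s, q, o → m.
Third slot goes 5, 15, 45, 135, 405, 1215, 3645 → 10935 (×3 each step).
Combining the parts gives [1, m, 10935].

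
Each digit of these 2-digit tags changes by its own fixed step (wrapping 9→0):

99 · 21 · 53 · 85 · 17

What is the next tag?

49

First digit: +3 each step, mod 10; 9, 2, 5, 8, 1 → 4.
Second digit: +2 each step, mod 10; 9, 1, 3, 5, 7 → 9.
So the next tag is 49.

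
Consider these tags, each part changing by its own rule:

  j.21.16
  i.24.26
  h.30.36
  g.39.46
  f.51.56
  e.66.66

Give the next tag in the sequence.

Letter: j, i, h, g, f, e → d (letters move back 1 place in the alphabet).
Second component: differences are 3, 6, 9, … (increasing by 3 each time), so 21, 24, 30, 39, 51, 66 → 84.
Third component goes 16, 26, 36, 46, 56, 66 → 76 (+10 each step).
So the next tag is d.84.76.

d.84.76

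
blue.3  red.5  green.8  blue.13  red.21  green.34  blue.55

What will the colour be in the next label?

red

Colour: repeats blue → red → green; blue, red, green, blue, red, green, blue → red.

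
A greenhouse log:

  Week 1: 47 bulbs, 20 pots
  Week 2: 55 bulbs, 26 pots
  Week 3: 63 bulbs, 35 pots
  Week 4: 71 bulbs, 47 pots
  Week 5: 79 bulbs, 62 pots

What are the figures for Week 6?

Bulbs: +8 each step, so 47, 55, 63, 71, 79 → 87.
Pots — differences are 6, 9, 12, … (increasing by 3 each time): 20, 26, 35, 47, 62 → 80.
Putting it together: 87 bulbs, 80 pots.

87 bulbs, 80 pots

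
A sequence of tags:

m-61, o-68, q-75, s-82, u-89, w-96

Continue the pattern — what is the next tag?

Letter: letters move forward 2 places in the alphabet, so m, o, q, s, u, w → y.
Second component: +7 each step, so 61, 68, 75, 82, 89, 96 → 103.
So the next tag is y-103.

y-103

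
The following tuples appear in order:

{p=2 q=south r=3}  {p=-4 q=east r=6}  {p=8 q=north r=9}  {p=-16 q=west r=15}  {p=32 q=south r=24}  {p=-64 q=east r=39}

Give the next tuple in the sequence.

For the p, ×(-2) each step: 2, -4, 8, -16, 32, -64 → 128.
Q: repeats south → east → north → west; south, east, north, west, south, east → north.
R: each term is the sum of the two before it; 3, 6, 9, 15, 24, 39 → 63.
Combining the parts gives {p=128 q=north r=63}.

{p=128 q=north r=63}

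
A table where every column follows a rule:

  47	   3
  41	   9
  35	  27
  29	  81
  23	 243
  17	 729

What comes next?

First component — −6 each step: 47, 41, 35, 29, 23, 17 → 11.
Second component: 3, 9, 27, 81, 243, 729 → 2187 (×3 each step).
So the next line is 11  2187.

11  2187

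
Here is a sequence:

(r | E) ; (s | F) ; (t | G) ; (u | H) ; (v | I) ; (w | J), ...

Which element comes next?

First letter: letters move forward 1 place in the alphabet; r, s, t, u, v, w → x.
Second letter: letters move forward 1 place in the alphabet; E, F, G, H, I, J → K.
Combining the parts gives (x | K).

(x | K)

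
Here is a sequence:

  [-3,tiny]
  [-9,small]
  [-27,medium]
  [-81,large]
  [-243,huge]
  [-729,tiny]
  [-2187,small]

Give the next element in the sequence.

First entry: -3, -9, -27, -81, -243, -729, -2187 → -6561 (×3 each step).
Size: repeats tiny → small → medium → large → huge; tiny, small, medium, large, huge, tiny, small → medium.
So the next element is [-6561,medium].

[-6561,medium]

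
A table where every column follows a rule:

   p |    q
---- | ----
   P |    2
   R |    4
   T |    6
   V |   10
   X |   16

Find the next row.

Column p: letters move forward 2 places in the alphabet, so P, R, T, V, X → Z.
For the column q, each term is the sum of the two before it: 2, 4, 6, 10, 16 → 26.
So the next row is Z  26.

Z  26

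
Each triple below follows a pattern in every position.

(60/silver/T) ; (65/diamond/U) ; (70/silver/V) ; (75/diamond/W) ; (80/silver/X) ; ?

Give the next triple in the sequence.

First part goes 60, 65, 70, 75, 80 → 85 (+5 each step).
Rank: silver, diamond, silver, diamond, silver → diamond (alternates silver ↔ diamond).
For the letter, letters move forward 1 place in the alphabet: T, U, V, W, X → Y.
So the next triple is (85/diamond/Y).

(85/diamond/Y)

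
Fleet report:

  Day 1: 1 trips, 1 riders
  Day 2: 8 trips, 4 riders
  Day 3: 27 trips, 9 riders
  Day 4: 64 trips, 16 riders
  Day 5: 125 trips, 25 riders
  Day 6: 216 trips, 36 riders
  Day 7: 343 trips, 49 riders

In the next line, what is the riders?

64

Riders: perfect squares: 1², 2², 3², …, so 1, 4, 9, 16, 25, 36, 49 → 64.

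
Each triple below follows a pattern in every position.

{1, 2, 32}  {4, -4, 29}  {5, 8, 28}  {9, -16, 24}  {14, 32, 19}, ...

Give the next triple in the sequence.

{23, -64, 10}

First entry goes 1, 4, 5, 9, 14 → 23 (each term is the sum of the two before it).
Second entry: ×(-2) each step; 2, -4, 8, -16, 32 → -64.
Third entry — together with the first entry always sums to 33: 32, 29, 28, 24, 19 → 10.
So the next triple is {23, -64, 10}.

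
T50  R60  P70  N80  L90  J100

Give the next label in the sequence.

H110

Letter goes T, R, P, N, L, J → H (letters move back 2 places in the alphabet).
Second component goes 50, 60, 70, 80, 90, 100 → 110 (+10 each step).
So the next label is H110.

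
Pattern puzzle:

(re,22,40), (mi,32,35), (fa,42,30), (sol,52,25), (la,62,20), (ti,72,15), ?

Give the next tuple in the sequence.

Note: re, mi, fa, sol, la, ti → do (runs through the solfège scale do→ti).
Second coordinate goes 22, 32, 42, 52, 62, 72 → 82 (+10 each step).
Third coordinate: −5 each step, so 40, 35, 30, 25, 20, 15 → 10.
So the next tuple is (do,82,10).

(do,82,10)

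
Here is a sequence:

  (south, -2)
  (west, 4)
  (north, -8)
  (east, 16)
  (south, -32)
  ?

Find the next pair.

(west, 64)

Direction: repeats south → west → north → east; south, west, north, east, south → west.
Second part: ×(-2) each step, so -2, 4, -8, 16, -32 → 64.
Combining the parts gives (west, 64).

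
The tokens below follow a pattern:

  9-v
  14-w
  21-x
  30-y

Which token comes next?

41-z

First component: differences are 5, 7, 9, … (increasing by 2 each time), so 9, 14, 21, 30 → 41.
Letter: letters move forward 1 place in the alphabet; v, w, x, y → z.
So the next token is 41-z.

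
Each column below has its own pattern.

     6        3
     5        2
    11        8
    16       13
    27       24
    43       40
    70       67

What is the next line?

For the first component, each term is the sum of the two before it: 6, 5, 11, 16, 27, 43, 70 → 113.
Second component goes 3, 2, 8, 13, 24, 40, 67 → 110 (always 3 less than the first component).
So the next line is 113  110.

113  110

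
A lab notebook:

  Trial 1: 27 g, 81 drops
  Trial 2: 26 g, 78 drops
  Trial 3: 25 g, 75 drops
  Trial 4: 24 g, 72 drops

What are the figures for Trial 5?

G goes 27, 26, 25, 24 → 23 (−1 each step).
Drops: always 3 × the g; 81, 78, 75, 72 → 69.
Combining the parts gives 23 g, 69 drops.

23 g, 69 drops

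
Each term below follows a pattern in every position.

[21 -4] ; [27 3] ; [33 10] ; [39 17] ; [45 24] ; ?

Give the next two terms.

[51 31], [57 38]

First value: 21, 27, 33, 39, 45 → 51 → 57 (+6 each step).
For the second value, +7 each step: -4, 3, 10, 17, 24 → 31 → 38.
Putting the parts together: [51 31] and then [57 38].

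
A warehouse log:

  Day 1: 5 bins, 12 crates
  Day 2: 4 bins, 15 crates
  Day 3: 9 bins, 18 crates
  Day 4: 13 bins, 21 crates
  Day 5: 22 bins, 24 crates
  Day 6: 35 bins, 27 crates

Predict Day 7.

Bins goes 5, 4, 9, 13, 22, 35 → 57 (each term is the sum of the two before it).
Crates goes 12, 15, 18, 21, 24, 27 → 30 (+3 each step).
Combining the parts gives 57 bins, 30 crates.

57 bins, 30 crates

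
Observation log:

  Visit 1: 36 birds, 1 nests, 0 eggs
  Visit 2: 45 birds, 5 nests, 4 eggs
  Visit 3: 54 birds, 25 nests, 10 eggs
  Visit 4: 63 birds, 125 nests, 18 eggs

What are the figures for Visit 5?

Birds goes 36, 45, 54, 63 → 72 (+9 each step).
Nests goes 1, 5, 25, 125 → 625 (×5 each step).
For the eggs, differences are 4, 6, 8, … (increasing by 2 each time): 0, 4, 10, 18 → 28.
Combining the parts gives 72 birds, 625 nests, 28 eggs.

72 birds, 625 nests, 28 eggs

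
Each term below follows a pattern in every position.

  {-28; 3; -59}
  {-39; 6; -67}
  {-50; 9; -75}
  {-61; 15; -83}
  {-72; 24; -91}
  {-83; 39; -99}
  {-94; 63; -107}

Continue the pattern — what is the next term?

{-105; 102; -115}

First part: −11 each step; -28, -39, -50, -61, -72, -83, -94 → -105.
For the second part, each term is the sum of the two before it: 3, 6, 9, 15, 24, 39, 63 → 102.
Third part: -59, -67, -75, -83, -91, -99, -107 → -115 (−8 each step).
Putting it together: {-105; 102; -115}.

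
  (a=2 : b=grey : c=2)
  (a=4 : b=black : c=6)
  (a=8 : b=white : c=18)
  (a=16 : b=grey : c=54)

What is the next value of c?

C goes 2, 6, 18, 54 → 162 (×3 each step).

162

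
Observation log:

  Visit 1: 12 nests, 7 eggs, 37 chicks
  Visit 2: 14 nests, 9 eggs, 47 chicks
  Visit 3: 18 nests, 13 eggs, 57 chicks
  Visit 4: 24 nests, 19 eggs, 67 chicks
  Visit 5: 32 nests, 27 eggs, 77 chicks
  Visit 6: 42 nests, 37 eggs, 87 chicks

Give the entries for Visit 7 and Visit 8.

For the nests, differences are 2, 4, 6, … (increasing by 2 each time): 12, 14, 18, 24, 32, 42 → 54 → 68.
Eggs: differences are 2, 4, 6, … (increasing by 2 each time); 7, 9, 13, 19, 27, 37 → 49 → 63.
Chicks: +10 each step; 37, 47, 57, 67, 77, 87 → 97 → 107.
So the next two lines are 54 nests, 49 eggs, 97 chicks and 68 nests, 63 eggs, 107 chicks.

54 nests, 49 eggs, 97 chicks; 68 nests, 63 eggs, 107 chicks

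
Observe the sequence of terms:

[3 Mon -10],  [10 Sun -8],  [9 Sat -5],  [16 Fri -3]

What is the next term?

First value — alternating steps +7, −1, +7, −1, …: 3, 10, 9, 16 → 15.
Day — runs backward through the weekdays Mon→Sun: Mon, Sun, Sat, Fri → Thu.
Third value: alternating steps +2, +3, +2, +3, …; -10, -8, -5, -3 → 0.
Combining the parts gives [15 Thu 0].

[15 Thu 0]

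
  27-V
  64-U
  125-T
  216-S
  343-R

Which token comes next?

First component goes 27, 64, 125, 216, 343 → 512 (perfect cubes: 3³, 4³, 5³, …).
Letter goes V, U, T, S, R → Q (letters move back 1 place in the alphabet).
So the next token is 512-Q.

512-Q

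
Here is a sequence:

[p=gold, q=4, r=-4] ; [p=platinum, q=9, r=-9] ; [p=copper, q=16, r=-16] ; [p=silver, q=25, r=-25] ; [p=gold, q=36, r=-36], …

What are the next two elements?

[p=platinum, q=49, r=-49], [p=copper, q=64, r=-64]

P: repeats gold → platinum → copper → silver, so gold, platinum, copper, silver, gold → platinum → copper.
For the q, perfect squares: 2², 3², 4², …: 4, 9, 16, 25, 36 → 49 → 64.
R: always the negative of the q, so -4, -9, -16, -25, -36 → -49 → -64.
So the next two elements are [p=platinum, q=49, r=-49] and [p=copper, q=64, r=-64].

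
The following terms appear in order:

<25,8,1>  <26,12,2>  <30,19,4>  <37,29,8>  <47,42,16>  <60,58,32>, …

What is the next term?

<76,77,64>

First part goes 25, 26, 30, 37, 47, 60 → 76 (differences are 1, 4, 7, … (increasing by 3 each time)).
Second part goes 8, 12, 19, 29, 42, 58 → 77 (differences are 4, 7, 10, … (increasing by 3 each time)).
Third part goes 1, 2, 4, 8, 16, 32 → 64 (×2 each step).
Combining the parts gives <76,77,64>.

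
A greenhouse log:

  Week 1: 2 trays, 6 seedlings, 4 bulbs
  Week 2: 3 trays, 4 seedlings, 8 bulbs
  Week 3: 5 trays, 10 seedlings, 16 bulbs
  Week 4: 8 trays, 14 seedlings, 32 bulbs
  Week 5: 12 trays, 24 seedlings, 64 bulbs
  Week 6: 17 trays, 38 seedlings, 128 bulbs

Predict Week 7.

23 trays, 62 seedlings, 256 bulbs

Trays goes 2, 3, 5, 8, 12, 17 → 23 (differences are 1, 2, 3, … (increasing by 1 each time)).
Seedlings: 6, 4, 10, 14, 24, 38 → 62 (each term is the sum of the two before it).
Bulbs: 4, 8, 16, 32, 64, 128 → 256 (×2 each step).
Combining the parts gives 23 trays, 62 seedlings, 256 bulbs.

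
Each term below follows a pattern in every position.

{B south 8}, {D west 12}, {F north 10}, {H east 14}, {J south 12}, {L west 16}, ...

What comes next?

Letter goes B, D, F, H, J, L → N (letters move forward 2 places in the alphabet).
Direction — repeats south → west → north → east: south, west, north, east, south, west → north.
Third coordinate: alternating steps +4, −2, +4, −2, …, so 8, 12, 10, 14, 12, 16 → 14.
Combining the parts gives {N north 14}.

{N north 14}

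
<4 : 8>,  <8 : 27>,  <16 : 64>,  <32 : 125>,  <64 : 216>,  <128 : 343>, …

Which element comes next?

First coordinate — ×2 each step: 4, 8, 16, 32, 64, 128 → 256.
Second coordinate: perfect cubes: 2³, 3³, 4³, …; 8, 27, 64, 125, 216, 343 → 512.
Combining the parts gives <256 : 512>.

<256 : 512>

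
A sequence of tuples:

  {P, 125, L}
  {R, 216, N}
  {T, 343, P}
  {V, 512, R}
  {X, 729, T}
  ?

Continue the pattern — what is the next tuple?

{Z, 1000, V}

First letter: P, R, T, V, X → Z (letters move forward 2 places in the alphabet).
Second component: 125, 216, 343, 512, 729 → 1000 (perfect cubes: 5³, 6³, 7³, …).
Second letter — letters move forward 2 places in the alphabet: L, N, P, R, T → V.
Putting it together: {Z, 1000, V}.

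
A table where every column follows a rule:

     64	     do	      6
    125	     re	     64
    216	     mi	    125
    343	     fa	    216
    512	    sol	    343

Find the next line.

First component: 64, 125, 216, 343, 512 → 729 (perfect cubes: 4³, 5³, 6³, …).
Note: runs through the solfège scale do→ti, so do, re, mi, fa, sol → la.
Third component: always the previous value of the first component, so 6, 64, 125, 216, 343 → 512.
Combining the parts gives 729  la  512.

729  la  512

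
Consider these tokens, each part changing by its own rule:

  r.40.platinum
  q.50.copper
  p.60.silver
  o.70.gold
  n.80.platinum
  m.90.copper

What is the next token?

l.100.silver

Letter: r, q, p, o, n, m → l (letters move back 1 place in the alphabet).
Second component goes 40, 50, 60, 70, 80, 90 → 100 (+10 each step).
For the metal, repeats platinum → copper → silver → gold: platinum, copper, silver, gold, platinum, copper → silver.
Putting it together: l.100.silver.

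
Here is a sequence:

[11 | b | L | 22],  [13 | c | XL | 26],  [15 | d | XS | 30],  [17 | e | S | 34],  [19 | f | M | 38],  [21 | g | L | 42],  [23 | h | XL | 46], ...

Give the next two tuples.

For the first value, +2 each step: 11, 13, 15, 17, 19, 21, 23 → 25 → 27.
Letter: letters move forward 1 place in the alphabet, so b, c, d, e, f, g, h → i → j.
Size: repeats L → XL → XS → S → M, so L, XL, XS, S, M, L, XL → XS → S.
Fourth value: always 2 × the first value, so 22, 26, 30, 34, 38, 42, 46 → 50 → 54.
Putting the parts together: [25 | i | XS | 50] and then [27 | j | S | 54].

[25 | i | XS | 50], [27 | j | S | 54]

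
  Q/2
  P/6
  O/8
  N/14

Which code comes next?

For the letter, letters move back 1 place in the alphabet: Q, P, O, N → M.
Second component — each term is the sum of the two before it: 2, 6, 8, 14 → 22.
Combining the parts gives M/22.

M/22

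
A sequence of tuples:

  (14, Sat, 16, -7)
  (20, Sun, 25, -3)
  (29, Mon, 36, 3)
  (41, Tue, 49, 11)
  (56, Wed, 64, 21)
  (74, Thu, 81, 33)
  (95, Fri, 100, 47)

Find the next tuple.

(119, Sat, 121, 63)

First slot: 14, 20, 29, 41, 56, 74, 95 → 119 (differences are 6, 9, 12, … (increasing by 3 each time)).
For the day, runs through the weekdays Mon→Sun: Sat, Sun, Mon, Tue, Wed, Thu, Fri → Sat.
Third slot: perfect squares: 4², 5², 6², …; 16, 25, 36, 49, 64, 81, 100 → 121.
For the fourth slot, differences are 4, 6, 8, … (increasing by 2 each time): -7, -3, 3, 11, 21, 33, 47 → 63.
So the next tuple is (119, Sat, 121, 63).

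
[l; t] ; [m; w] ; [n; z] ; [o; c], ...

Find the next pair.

For the first letter, letters move forward 1 place in the alphabet: l, m, n, o → p.
Second letter: t, w, z, c → f (letters move forward 3 places in the alphabet, wrapping Z→A).
Putting it together: [p; f].

[p; f]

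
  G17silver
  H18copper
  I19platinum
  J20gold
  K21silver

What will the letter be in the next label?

L

Letter goes G, H, I, J, K → L (letters move forward 1 place in the alphabet).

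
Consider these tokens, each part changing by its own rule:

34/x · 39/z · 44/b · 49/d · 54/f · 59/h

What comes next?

For the first component, +5 each step: 34, 39, 44, 49, 54, 59 → 64.
For the letter, letters move forward 2 places in the alphabet, wrapping Z→A: x, z, b, d, f, h → j.
So the next token is 64/j.

64/j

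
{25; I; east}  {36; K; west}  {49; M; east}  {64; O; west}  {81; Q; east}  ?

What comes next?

First slot: perfect squares: 5², 6², 7², …, so 25, 36, 49, 64, 81 → 100.
For the letter, letters move forward 2 places in the alphabet: I, K, M, O, Q → S.
Direction: east, west, east, west, east → west (alternates east ↔ west).
Putting it together: {100; S; west}.

{100; S; west}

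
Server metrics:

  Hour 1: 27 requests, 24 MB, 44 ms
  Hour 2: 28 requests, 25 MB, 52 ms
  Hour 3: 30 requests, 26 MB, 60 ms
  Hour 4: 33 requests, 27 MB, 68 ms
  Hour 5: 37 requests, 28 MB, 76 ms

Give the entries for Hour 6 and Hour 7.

Requests — differences are 1, 2, 3, … (increasing by 1 each time): 27, 28, 30, 33, 37 → 42 → 48.
MB goes 24, 25, 26, 27, 28 → 29 → 30 (+1 each step).
Ms: 44, 52, 60, 68, 76 → 84 → 92 (+8 each step).
Putting the parts together: 42 requests, 29 MB, 84 ms and then 48 requests, 30 MB, 92 ms.

42 requests, 29 MB, 84 ms; 48 requests, 30 MB, 92 ms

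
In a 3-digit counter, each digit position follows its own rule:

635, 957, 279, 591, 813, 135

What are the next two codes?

457 then 779

First digit: 6, 9, 2, 5, 8, 1 → 4 → 7 (+3 each step, mod 10).
Second digit goes 3, 5, 7, 9, 1, 3 → 5 → 7 (+2 each step, mod 10).
Third digit: 5, 7, 9, 1, 3, 5 → 7 → 9 (+2 each step, mod 10).
Putting the parts together: 457 and then 779.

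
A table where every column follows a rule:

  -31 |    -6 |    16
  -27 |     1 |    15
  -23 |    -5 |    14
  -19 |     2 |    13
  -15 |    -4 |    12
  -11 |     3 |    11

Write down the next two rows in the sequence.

-7  -3  10; -3  4  9

First component goes -31, -27, -23, -19, -15, -11 → -7 → -3 (+4 each step).
Second component: alternating steps +7, −6, +7, −6, …, so -6, 1, -5, 2, -4, 3 → -3 → 4.
Third component — −1 each step: 16, 15, 14, 13, 12, 11 → 10 → 9.
Putting the parts together: -7  -3  10 and then -3  4  9.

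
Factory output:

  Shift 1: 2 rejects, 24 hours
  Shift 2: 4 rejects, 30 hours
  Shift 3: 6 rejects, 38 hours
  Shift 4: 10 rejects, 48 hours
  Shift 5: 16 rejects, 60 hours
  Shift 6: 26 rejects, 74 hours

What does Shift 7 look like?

Rejects — each term is the sum of the two before it: 2, 4, 6, 10, 16, 26 → 42.
Hours goes 24, 30, 38, 48, 60, 74 → 90 (differences are 6, 8, 10, … (increasing by 2 each time)).
So the next line is 42 rejects, 90 hours.

42 rejects, 90 hours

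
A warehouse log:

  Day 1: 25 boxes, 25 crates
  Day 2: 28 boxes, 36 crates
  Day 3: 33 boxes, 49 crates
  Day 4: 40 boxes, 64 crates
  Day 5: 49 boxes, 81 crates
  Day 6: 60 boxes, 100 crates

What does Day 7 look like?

73 boxes, 121 crates

Boxes: differences are 3, 5, 7, … (increasing by 2 each time), so 25, 28, 33, 40, 49, 60 → 73.
Crates: perfect squares: 5², 6², 7², …; 25, 36, 49, 64, 81, 100 → 121.
Putting it together: 73 boxes, 121 crates.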